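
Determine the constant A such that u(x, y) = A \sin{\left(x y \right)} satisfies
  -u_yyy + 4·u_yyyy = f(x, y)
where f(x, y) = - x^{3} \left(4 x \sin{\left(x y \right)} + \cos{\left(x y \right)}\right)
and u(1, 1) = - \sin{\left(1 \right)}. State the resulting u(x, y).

Substitute the ansatz u = A \sin{\left(x y \right)} into the left-hand side.
Derivatives of the ansatz:
  u_yyy = - A x^{3} \cos{\left(x y \right)}
  u_yyyy = A x^{4} \sin{\left(x y \right)}
Term by term:
  -u_yyy = A x^{3} \cos{\left(x y \right)}
  4·u_yyyy = 4 A x^{4} \sin{\left(x y \right)}
So the left-hand side equals
  4 A x^{4} \sin{\left(x y \right)} + A x^{3} \cos{\left(x y \right)}
This must equal f(x, y) identically; expanded, f = - 4 x^{4} \sin{\left(x y \right)} - x^{3} \cos{\left(x y \right)}.
Matching coefficients of the independent functions:
  [x^{3} \cos{\left(x y \right)}]:  A = -1
  [x^{4} \sin{\left(x y \right)}]:  4 A = -4
Solving: A = -1.
Check against the point condition:
  u(1, 1) = - \sin{\left(1 \right)}  ⟹  A \sin{\left(1 \right)} = - \sin{\left(1 \right)}  ✓
Hence u(x, y) = - \sin{\left(x y \right)}.

Answer: u(x, y) = - \sin{\left(x y \right)}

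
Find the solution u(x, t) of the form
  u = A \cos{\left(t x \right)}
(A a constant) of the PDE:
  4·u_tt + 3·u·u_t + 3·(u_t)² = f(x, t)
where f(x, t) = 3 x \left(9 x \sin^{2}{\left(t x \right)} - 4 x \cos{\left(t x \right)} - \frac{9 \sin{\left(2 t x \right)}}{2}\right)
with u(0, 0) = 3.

Answer: u(x, t) = 3 \cos{\left(t x \right)}

Derivation:
Substitute the ansatz u = A \cos{\left(t x \right)} into the left-hand side.
Derivatives of the ansatz:
  u_tt = - A x^{2} \cos{\left(t x \right)}
  u_t = - A x \sin{\left(t x \right)}
Term by term:
  4·u_tt = - 4 A x^{2} \cos{\left(t x \right)}
  3·u·u_t = - 3 A^{2} x \sin{\left(t x \right)} \cos{\left(t x \right)}
  3·(u_t)² = 3 A^{2} x^{2} \sin^{2}{\left(t x \right)}
So the left-hand side equals
  3 A^{2} x^{2} \sin^{2}{\left(t x \right)} - 3 A^{2} x \sin{\left(t x \right)} \cos{\left(t x \right)} - 4 A x^{2} \cos{\left(t x \right)}
This must equal f(x, t) identically; expanded, f = 27 x^{2} \sin^{2}{\left(t x \right)} - 12 x^{2} \cos{\left(t x \right)} - 27 x \sin{\left(t x \right)} \cos{\left(t x \right)}.
Matching coefficients of the independent functions:
  [x^{2} \sin^{2}{\left(t x \right)}]:  3 A^{2} = 27
  [x^{2} \cos{\left(t x \right)}]:  - 4 A = -12
  [x \sin{\left(t x \right)} \cos{\left(t x \right)}]:  - 3 A^{2} = -27
Solving: A = 3.
Check against the point condition:
  u(0, 0) = 3  ⟹  A = 3  ✓
Hence u(x, t) = 3 \cos{\left(t x \right)}.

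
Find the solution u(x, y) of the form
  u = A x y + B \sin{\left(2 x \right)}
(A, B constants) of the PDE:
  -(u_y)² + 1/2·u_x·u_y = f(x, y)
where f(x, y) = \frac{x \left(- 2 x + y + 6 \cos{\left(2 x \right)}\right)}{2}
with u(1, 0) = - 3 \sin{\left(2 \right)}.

Substitute the ansatz u = A x y + B \sin{\left(2 x \right)} into the left-hand side.
Derivatives of the ansatz:
  u_y = A x
  u_x = A y + 2 B \cos{\left(2 x \right)}
Term by term:
  -(u_y)² = - A^{2} x^{2}
  1/2·u_x·u_y = \frac{A^{2} x y}{2} + A B x \cos{\left(2 x \right)}
So the left-hand side equals
  - A^{2} x^{2} + \frac{A^{2} x y}{2} + A B x \cos{\left(2 x \right)}
This must equal f(x, y) identically; expanded, f = - x^{2} + \frac{x y}{2} + 3 x \cos{\left(2 x \right)}.
Matching coefficients of the independent functions:
  [x^{2}]:  - A^{2} = -1
  [x y]:  \frac{A^{2}}{2} = \frac{1}{2}
  [x \cos{\left(2 x \right)}]:  A B = 3
These equations allow (A, B) = (-1, -3) or (1, 3).
Impose the point condition(s):
  u(1, 0) = - 3 \sin{\left(2 \right)}  ⟹  B \sin{\left(2 \right)} = - 3 \sin{\left(2 \right)}
Only A = -1, B = -3 satisfies everything.
Hence u(x, y) = - x y - 3 \sin{\left(2 x \right)}.

Answer: u(x, y) = - x y - 3 \sin{\left(2 x \right)}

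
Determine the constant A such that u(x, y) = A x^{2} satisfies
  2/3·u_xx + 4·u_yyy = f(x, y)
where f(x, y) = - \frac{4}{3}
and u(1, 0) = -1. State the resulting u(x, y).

Substitute the ansatz u = A x^{2} into the left-hand side.
Derivatives of the ansatz:
  u_xx = 2 A
  u_yyy = 0
Term by term:
  2/3·u_xx = \frac{4 A}{3}
  4·u_yyy = 0
So the left-hand side equals
  \frac{4 A}{3}
This must equal f(x, y) = - \frac{4}{3} identically.
Matching coefficients of the independent functions:
  [constant term]:  \frac{4 A}{3} = - \frac{4}{3}
Solving: A = -1.
Check against the point condition:
  u(1, 0) = -1  ⟹  A = -1  ✓
Hence u(x, y) = - x^{2}.

Answer: u(x, y) = - x^{2}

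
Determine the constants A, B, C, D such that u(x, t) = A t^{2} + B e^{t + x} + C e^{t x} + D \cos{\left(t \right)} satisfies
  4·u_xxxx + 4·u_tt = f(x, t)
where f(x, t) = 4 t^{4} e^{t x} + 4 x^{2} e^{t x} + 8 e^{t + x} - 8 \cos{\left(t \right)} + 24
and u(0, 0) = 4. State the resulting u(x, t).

Substitute the ansatz u = A t^{2} + B e^{t + x} + C e^{t x} + D \cos{\left(t \right)} into the left-hand side.
Derivatives of the ansatz:
  u_xxxx = B e^{t} e^{x} + C t^{4} e^{t x}
  u_tt = 2 A + B e^{t} e^{x} + C x^{2} e^{t x} - D \cos{\left(t \right)}
Term by term:
  4·u_xxxx = 4 B e^{t} e^{x} + 4 C t^{4} e^{t x}
  4·u_tt = 8 A + 4 B e^{t} e^{x} + 4 C x^{2} e^{t x} - 4 D \cos{\left(t \right)}
So the left-hand side equals
  8 A + 8 B e^{t} e^{x} + 4 C t^{4} e^{t x} + 4 C x^{2} e^{t x} - 4 D \cos{\left(t \right)}
This must equal f(x, t) identically; expanded, f = 4 t^{4} e^{t x} + 4 x^{2} e^{t x} + 8 e^{t} e^{x} - 8 \cos{\left(t \right)} + 24.
Matching coefficients of the independent functions:
  [constant term]:  8 A = 24
  [t^{4} e^{t x}, x^{2} e^{t x}]:  4 C = 4
  [e^{t} e^{x}]:  8 B = 8
  [\cos{\left(t \right)}]:  - 4 D = -8
Solving: A = 3, B = 1, C = 1, D = 2.
Check against the point condition:
  u(0, 0) = 4  ⟹  B + C + D = 4  ✓
Hence u(x, t) = 3 t^{2} + e^{t x} + e^{t + x} + 2 \cos{\left(t \right)}.

Answer: u(x, t) = 3 t^{2} + e^{t x} + e^{t + x} + 2 \cos{\left(t \right)}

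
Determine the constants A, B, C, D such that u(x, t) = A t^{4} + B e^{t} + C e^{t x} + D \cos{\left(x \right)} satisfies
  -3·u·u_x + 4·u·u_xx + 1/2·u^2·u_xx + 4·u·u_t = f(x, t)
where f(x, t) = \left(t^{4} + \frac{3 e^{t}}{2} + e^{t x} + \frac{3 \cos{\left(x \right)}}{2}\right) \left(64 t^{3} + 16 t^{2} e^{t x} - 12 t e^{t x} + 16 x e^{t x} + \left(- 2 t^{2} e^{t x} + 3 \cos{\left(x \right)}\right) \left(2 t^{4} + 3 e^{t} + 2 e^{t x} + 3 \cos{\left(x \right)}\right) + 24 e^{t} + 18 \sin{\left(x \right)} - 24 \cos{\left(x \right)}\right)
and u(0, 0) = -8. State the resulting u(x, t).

Substitute the ansatz u = A t^{4} + B e^{t} + C e^{t x} + D \cos{\left(x \right)} into the left-hand side.
Derivatives of the ansatz:
  u_x = C t e^{t x} - D \sin{\left(x \right)}
  u_xx = C t^{2} e^{t x} - D \cos{\left(x \right)}
  u_t = 4 A t^{3} + B e^{t} + C x e^{t x}
Term by term:
  -3·u·u_x = - 3 A C t^{5} e^{t x} + 3 A D t^{4} \sin{\left(x \right)} - 3 B C t e^{t} e^{t x} + 3 B D e^{t} \sin{\left(x \right)} - 3 C^{2} t e^{2 t x} - 3 C D t e^{t x} \cos{\left(x \right)} + 3 C D e^{t x} \sin{\left(x \right)} + 3 D^{2} \sin{\left(x \right)} \cos{\left(x \right)}
  4·u·u_xx = 4 A C t^{6} e^{t x} - 4 A D t^{4} \cos{\left(x \right)} + 4 B C t^{2} e^{t} e^{t x} - 4 B D e^{t} \cos{\left(x \right)} + 4 C^{2} t^{2} e^{2 t x} + 4 C D t^{2} e^{t x} \cos{\left(x \right)} - 4 C D e^{t x} \cos{\left(x \right)} - 4 D^{2} \cos^{2}{\left(x \right)}
  1/2·u^2·u_xx = \frac{A^{2} C t^{10} e^{t x}}{2} - \frac{A^{2} D t^{8} \cos{\left(x \right)}}{2} + A B C t^{6} e^{t} e^{t x} - A B D t^{4} e^{t} \cos{\left(x \right)} + A C^{2} t^{6} e^{2 t x} + A C D t^{6} e^{t x} \cos{\left(x \right)} - A C D t^{4} e^{t x} \cos{\left(x \right)} - A D^{2} t^{4} \cos^{2}{\left(x \right)} + \frac{B^{2} C t^{2} e^{2 t} e^{t x}}{2} - \frac{B^{2} D e^{2 t} \cos{\left(x \right)}}{2} + B C^{2} t^{2} e^{t} e^{2 t x} + B C D t^{2} e^{t} e^{t x} \cos{\left(x \right)} - B C D e^{t} e^{t x} \cos{\left(x \right)} - B D^{2} e^{t} \cos^{2}{\left(x \right)} + \frac{C^{3} t^{2} e^{3 t x}}{2} + C^{2} D t^{2} e^{2 t x} \cos{\left(x \right)} - \frac{C^{2} D e^{2 t x} \cos{\left(x \right)}}{2} + \frac{C D^{2} t^{2} e^{t x} \cos^{2}{\left(x \right)}}{2} - C D^{2} e^{t x} \cos^{2}{\left(x \right)} - \frac{D^{3} \cos^{3}{\left(x \right)}}{2}
  4·u·u_t = 16 A^{2} t^{7} + 4 A B t^{4} e^{t} + 16 A B t^{3} e^{t} + 4 A C t^{4} x e^{t x} + 16 A C t^{3} e^{t x} + 16 A D t^{3} \cos{\left(x \right)} + 4 B^{2} e^{2 t} + 4 B C x e^{t} e^{t x} + 4 B C e^{t} e^{t x} + 4 B D e^{t} \cos{\left(x \right)} + 4 C^{2} x e^{2 t x} + 4 C D x e^{t x} \cos{\left(x \right)}
Sum these and collect like terms in the independent variables.
This must equal f(x, t) identically; expanded, f = - 4 t^{10} e^{t x} + 6 t^{8} \cos{\left(x \right)} + 64 t^{7} - 12 t^{6} e^{t} e^{t x} - 8 t^{6} e^{2 t x} - 12 t^{6} e^{t x} \cos{\left(x \right)} + 16 t^{6} e^{t x} - 12 t^{5} e^{t x} + 16 t^{4} x e^{t x} + 18 t^{4} e^{t} \cos{\left(x \right)} + 24 t^{4} e^{t} + 12 t^{4} e^{t x} \cos{\left(x \right)} + 18 t^{4} \sin{\left(x \right)} + 18 t^{4} \cos^{2}{\left(x \right)} - 24 t^{4} \cos{\left(x \right)} + 96 t^{3} e^{t} + 64 t^{3} e^{t x} + 96 t^{3} \cos{\left(x \right)} - 9 t^{2} e^{2 t} e^{t x} - 12 t^{2} e^{t} e^{2 t x} - 18 t^{2} e^{t} e^{t x} \cos{\left(x \right)} + 24 t^{2} e^{t} e^{t x} - 4 t^{2} e^{3 t x} - 12 t^{2} e^{2 t x} \cos{\left(x \right)} + 16 t^{2} e^{2 t x} - 9 t^{2} e^{t x} \cos^{2}{\left(x \right)} + 24 t^{2} e^{t x} \cos{\left(x \right)} - 18 t e^{t} e^{t x} - 12 t e^{2 t x} - 18 t e^{t x} \cos{\left(x \right)} + 24 x e^{t} e^{t x} + 16 x e^{2 t x} + 24 x e^{t x} \cos{\left(x \right)} + \frac{27 e^{2 t} \cos{\left(x \right)}}{2} + 36 e^{2 t} + 18 e^{t} e^{t x} \cos{\left(x \right)} + 24 e^{t} e^{t x} + 27 e^{t} \sin{\left(x \right)} + 27 e^{t} \cos^{2}{\left(x \right)} + 6 e^{2 t x} \cos{\left(x \right)} + 18 e^{t x} \sin{\left(x \right)} + 18 e^{t x} \cos^{2}{\left(x \right)} - 24 e^{t x} \cos{\left(x \right)} + 27 \sin{\left(x \right)} \cos{\left(x \right)} + \frac{27 \cos^{3}{\left(x \right)}}{2} - 36 \cos^{2}{\left(x \right)}.
Matching coefficients of the independent functions:
(each divided by its leading coefficient; functions giving the same equation are listed together)
  [t^{7}]:  A^{2} - 4 = 0
  [t e^{2 t x}, t^{2} e^{2 t x}, x e^{2 t x}]:  C^{2} - 4 = 0
  [t^{2} e^{3 t x}]:  C^{3} + 8 = 0
  [t^{3} e^{t}, t^{4} e^{t}]:  A B - 6 = 0
  [t^{3} e^{t x}, t^{5} e^{t x}, t^{6} e^{t x}, …]:  A C - 4 = 0
  [t^{3} \cos{\left(x \right)}, t^{4} \sin{\left(x \right)}, t^{4} \cos{\left(x \right)}]:  A D - 6 = 0
  [t^{4} \cos^{2}{\left(x \right)}]:  A D^{2} + 18 = 0
  [t^{6} e^{2 t x}]:  A C^{2} + 8 = 0
  [t^{8} \cos{\left(x \right)}]:  A^{2} D + 12 = 0
  [t^{10} e^{t x}]:  A^{2} C + 8 = 0
  [e^{t} e^{t x}, t e^{t} e^{t x}, t^{2} e^{t} e^{t x}, …]:  B C - 6 = 0
  [e^{t} \sin{\left(x \right)}]:  B D - 9 = 0
  [e^{t} \cos^{2}{\left(x \right)}]:  B D^{2} + 27 = 0
  [e^{2 t} \cos{\left(x \right)}]:  B^{2} D + 27 = 0
  [e^{t x} \sin{\left(x \right)}, e^{t x} \cos{\left(x \right)}, t e^{t x} \cos{\left(x \right)}, …]:  C D - 6 = 0
  [e^{t x} \cos^{2}{\left(x \right)}, t^{2} e^{t x} \cos^{2}{\left(x \right)}]:  C D^{2} + 18 = 0
  [e^{2 t x} \cos{\left(x \right)}, t^{2} e^{2 t x} \cos{\left(x \right)}]:  C^{2} D + 12 = 0
  [\sin{\left(x \right)} \cos{\left(x \right)}, \cos^{2}{\left(x \right)}]:  D^{2} - 9 = 0
  [t^{2} e^{t} e^{2 t x}]:  B C^{2} + 12 = 0
  [t^{2} e^{2 t} e^{t x}]:  B^{2} C + 18 = 0
  [t^{4} e^{t} \cos{\left(x \right)}]:  A B D + 18 = 0
  [t^{4} e^{t x} \cos{\left(x \right)}, t^{6} e^{t x} \cos{\left(x \right)}]:  A C D + 12 = 0
  [t^{6} e^{t} e^{t x}]:  A B C + 12 = 0
  [e^{t} e^{t x} \cos{\left(x \right)}, t^{2} e^{t} e^{t x} \cos{\left(x \right)}]:  B C D + 18 = 0
  [e^{2 t}]:  B^{2} - 9 = 0
  [\cos^{3}{\left(x \right)}]:  D^{3} + 27 = 0
Solving: A = -2, B = -3, C = -2, D = -3.
Check against the point condition:
  u(0, 0) = -8  ⟹  B + C + D = -8  ✓
Hence u(x, t) = - 2 t^{4} - 3 e^{t} - 2 e^{t x} - 3 \cos{\left(x \right)}.

Answer: u(x, t) = - 2 t^{4} - 3 e^{t} - 2 e^{t x} - 3 \cos{\left(x \right)}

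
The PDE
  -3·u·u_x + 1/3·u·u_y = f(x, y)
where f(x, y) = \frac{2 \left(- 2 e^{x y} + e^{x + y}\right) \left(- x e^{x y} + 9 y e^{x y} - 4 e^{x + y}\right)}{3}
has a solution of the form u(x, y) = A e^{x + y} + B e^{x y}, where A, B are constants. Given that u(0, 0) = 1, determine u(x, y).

Substitute the ansatz u = A e^{x + y} + B e^{x y} into the left-hand side.
Derivatives of the ansatz:
  u_x = A e^{x} e^{y} + B y e^{x y}
  u_y = A e^{x} e^{y} + B x e^{x y}
Term by term:
  -3·u·u_x = - 3 A^{2} e^{2 x} e^{2 y} - 3 A B y e^{x} e^{y} e^{x y} - 3 A B e^{x} e^{y} e^{x y} - 3 B^{2} y e^{2 x y}
  1/3·u·u_y = \frac{A^{2} e^{2 x} e^{2 y}}{3} + \frac{A B x e^{x} e^{y} e^{x y}}{3} + \frac{A B e^{x} e^{y} e^{x y}}{3} + \frac{B^{2} x e^{2 x y}}{3}
So the left-hand side equals
  - \frac{8 A^{2} e^{2 x} e^{2 y}}{3} + \frac{A B x e^{x} e^{y} e^{x y}}{3} - 3 A B y e^{x} e^{y} e^{x y} - \frac{8 A B e^{x} e^{y} e^{x y}}{3} + \frac{B^{2} x e^{2 x y}}{3} - 3 B^{2} y e^{2 x y}
This must equal f(x, y) identically; expanded, f = - \frac{2 x e^{x} e^{y} e^{x y}}{3} + \frac{4 x e^{2 x y}}{3} + 6 y e^{x} e^{y} e^{x y} - 12 y e^{2 x y} - \frac{8 e^{2 x} e^{2 y}}{3} + \frac{16 e^{x} e^{y} e^{x y}}{3}.
Matching coefficients of the independent functions:
  [x e^{2 x y}]:  \frac{B^{2}}{3} = \frac{4}{3}
  [y e^{2 x y}]:  - 3 B^{2} = -12
  [e^{2 x} e^{2 y}]:  - \frac{8 A^{2}}{3} = - \frac{8}{3}
  [e^{x} e^{y} e^{x y}]:  - \frac{8 A B}{3} = \frac{16}{3}
  [x e^{x} e^{y} e^{x y}]:  \frac{A B}{3} = - \frac{2}{3}
  [y e^{x} e^{y} e^{x y}]:  - 3 A B = 6
These equations allow (A, B) = (-1, 2) or (1, -2).
Impose the point condition(s):
  u(0, 0) = 1  ⟹  A + B = 1
Only A = -1, B = 2 satisfies everything.
Hence u(x, y) = 2 e^{x y} - e^{x + y}.

Answer: u(x, y) = 2 e^{x y} - e^{x + y}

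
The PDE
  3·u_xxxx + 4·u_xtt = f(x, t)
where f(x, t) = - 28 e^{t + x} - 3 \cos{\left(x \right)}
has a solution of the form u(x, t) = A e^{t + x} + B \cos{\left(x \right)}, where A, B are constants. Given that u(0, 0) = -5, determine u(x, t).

Answer: u(x, t) = - 4 e^{t + x} - \cos{\left(x \right)}

Derivation:
Substitute the ansatz u = A e^{t + x} + B \cos{\left(x \right)} into the left-hand side.
Derivatives of the ansatz:
  u_xxxx = A e^{t} e^{x} + B \cos{\left(x \right)}
  u_xtt = A e^{t} e^{x}
Term by term:
  3·u_xxxx = 3 A e^{t} e^{x} + 3 B \cos{\left(x \right)}
  4·u_xtt = 4 A e^{t} e^{x}
So the left-hand side equals
  7 A e^{t} e^{x} + 3 B \cos{\left(x \right)}
This must equal f(x, t) identically; expanded, f = - 28 e^{t} e^{x} - 3 \cos{\left(x \right)}.
Matching coefficients of the independent functions:
  [e^{t} e^{x}]:  7 A = -28
  [\cos{\left(x \right)}]:  3 B = -3
Solving: A = -4, B = -1.
Check against the point condition:
  u(0, 0) = -5  ⟹  A + B = -5  ✓
Hence u(x, t) = - 4 e^{t + x} - \cos{\left(x \right)}.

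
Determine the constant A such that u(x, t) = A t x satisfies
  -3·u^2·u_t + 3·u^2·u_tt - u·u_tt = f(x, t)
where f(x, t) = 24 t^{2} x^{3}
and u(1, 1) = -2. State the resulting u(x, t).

Substitute the ansatz u = A t x into the left-hand side.
Derivatives of the ansatz:
  u_t = A x
  u_tt = 0
Term by term:
  -3·u^2·u_t = - 3 A^{3} t^{2} x^{3}
  3·u^2·u_tt = 0
  -u·u_tt = 0
So the left-hand side equals
  - 3 A^{3} t^{2} x^{3}
This must equal f(x, t) = 24 t^{2} x^{3} identically.
Matching coefficients of the independent functions:
  [t^{2} x^{3}]:  - 3 A^{3} = 24
Solving: A = -2.
Check against the point condition:
  u(1, 1) = -2  ⟹  A = -2  ✓
Hence u(x, t) = - 2 t x.

Answer: u(x, t) = - 2 t x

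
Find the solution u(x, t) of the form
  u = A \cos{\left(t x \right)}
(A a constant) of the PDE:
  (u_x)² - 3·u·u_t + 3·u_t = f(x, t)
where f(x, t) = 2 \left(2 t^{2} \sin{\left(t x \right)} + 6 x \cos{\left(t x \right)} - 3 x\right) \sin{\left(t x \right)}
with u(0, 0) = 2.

Substitute the ansatz u = A \cos{\left(t x \right)} into the left-hand side.
Derivatives of the ansatz:
  u_x = - A t \sin{\left(t x \right)}
  u_t = - A x \sin{\left(t x \right)}
Term by term:
  (u_x)² = A^{2} t^{2} \sin^{2}{\left(t x \right)}
  -3·u·u_t = 3 A^{2} x \sin{\left(t x \right)} \cos{\left(t x \right)}
  3·u_t = - 3 A x \sin{\left(t x \right)}
So the left-hand side equals
  A^{2} t^{2} \sin^{2}{\left(t x \right)} + 3 A^{2} x \sin{\left(t x \right)} \cos{\left(t x \right)} - 3 A x \sin{\left(t x \right)}
This must equal f(x, t) identically; expanded, f = 4 t^{2} \sin^{2}{\left(t x \right)} + 12 x \sin{\left(t x \right)} \cos{\left(t x \right)} - 6 x \sin{\left(t x \right)}.
Matching coefficients of the independent functions:
  [t^{2} \sin^{2}{\left(t x \right)}]:  A^{2} = 4
  [x \sin{\left(t x \right)}]:  - 3 A = -6
  [x \sin{\left(t x \right)} \cos{\left(t x \right)}]:  3 A^{2} = 12
Solving: A = 2.
Check against the point condition:
  u(0, 0) = 2  ⟹  A = 2  ✓
Hence u(x, t) = 2 \cos{\left(t x \right)}.

Answer: u(x, t) = 2 \cos{\left(t x \right)}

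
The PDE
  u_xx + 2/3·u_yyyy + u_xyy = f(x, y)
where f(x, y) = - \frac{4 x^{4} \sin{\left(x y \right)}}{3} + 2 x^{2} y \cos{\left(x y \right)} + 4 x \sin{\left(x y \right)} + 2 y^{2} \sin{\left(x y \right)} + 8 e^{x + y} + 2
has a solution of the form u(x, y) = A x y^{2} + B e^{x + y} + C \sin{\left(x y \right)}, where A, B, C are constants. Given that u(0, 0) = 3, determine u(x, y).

Answer: u(x, y) = x y^{2} + 3 e^{x + y} - 2 \sin{\left(x y \right)}

Derivation:
Substitute the ansatz u = A x y^{2} + B e^{x + y} + C \sin{\left(x y \right)} into the left-hand side.
Derivatives of the ansatz:
  u_xx = B e^{x} e^{y} - C y^{2} \sin{\left(x y \right)}
  u_yyyy = B e^{x} e^{y} + C x^{4} \sin{\left(x y \right)}
  u_xyy = 2 A + B e^{x} e^{y} - C x^{2} y \cos{\left(x y \right)} - 2 C x \sin{\left(x y \right)}
Term by term:
  u_xx = B e^{x} e^{y} - C y^{2} \sin{\left(x y \right)}
  2/3·u_yyyy = \frac{2 B e^{x} e^{y}}{3} + \frac{2 C x^{4} \sin{\left(x y \right)}}{3}
  u_xyy = 2 A + B e^{x} e^{y} - C x^{2} y \cos{\left(x y \right)} - 2 C x \sin{\left(x y \right)}
So the left-hand side equals
  2 A + \frac{8 B e^{x} e^{y}}{3} + \frac{2 C x^{4} \sin{\left(x y \right)}}{3} - C x^{2} y \cos{\left(x y \right)} - 2 C x \sin{\left(x y \right)} - C y^{2} \sin{\left(x y \right)}
This must equal f(x, y) identically; expanded, f = - \frac{4 x^{4} \sin{\left(x y \right)}}{3} + 2 x^{2} y \cos{\left(x y \right)} + 4 x \sin{\left(x y \right)} + 2 y^{2} \sin{\left(x y \right)} + 8 e^{x} e^{y} + 2.
Matching coefficients of the independent functions:
  [constant term]:  2 A = 2
  [x \sin{\left(x y \right)}]:  - 2 C = 4
  [x^{4} \sin{\left(x y \right)}]:  \frac{2 C}{3} = - \frac{4}{3}
  [y^{2} \sin{\left(x y \right)}, x^{2} y \cos{\left(x y \right)}]:  - C = 2
  [e^{x} e^{y}]:  \frac{8 B}{3} = 8
Solving: A = 1, B = 3, C = -2.
Check against the point condition:
  u(0, 0) = 3  ⟹  B = 3  ✓
Hence u(x, y) = x y^{2} + 3 e^{x + y} - 2 \sin{\left(x y \right)}.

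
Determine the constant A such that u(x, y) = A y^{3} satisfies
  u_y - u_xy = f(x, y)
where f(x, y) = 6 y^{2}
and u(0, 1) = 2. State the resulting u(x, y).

Answer: u(x, y) = 2 y^{3}

Derivation:
Substitute the ansatz u = A y^{3} into the left-hand side.
Derivatives of the ansatz:
  u_y = 3 A y^{2}
  u_xy = 0
Term by term:
  u_y = 3 A y^{2}
  -u_xy = 0
So the left-hand side equals
  3 A y^{2}
This must equal f(x, y) = 6 y^{2} identically.
Matching coefficients of the independent functions:
  [y^{2}]:  3 A = 6
Solving: A = 2.
Check against the point condition:
  u(0, 1) = 2  ⟹  A = 2  ✓
Hence u(x, y) = 2 y^{3}.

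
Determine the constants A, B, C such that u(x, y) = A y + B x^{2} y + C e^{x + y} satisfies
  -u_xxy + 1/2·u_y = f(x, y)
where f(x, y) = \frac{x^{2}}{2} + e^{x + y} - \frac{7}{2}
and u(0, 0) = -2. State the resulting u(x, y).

Substitute the ansatz u = A y + B x^{2} y + C e^{x + y} into the left-hand side.
Derivatives of the ansatz:
  u_xxy = 2 B + C e^{x} e^{y}
  u_y = A + B x^{2} + C e^{x} e^{y}
Term by term:
  -u_xxy = - 2 B - C e^{x} e^{y}
  1/2·u_y = \frac{A}{2} + \frac{B x^{2}}{2} + \frac{C e^{x} e^{y}}{2}
So the left-hand side equals
  \frac{A}{2} + \frac{B x^{2}}{2} - 2 B - \frac{C e^{x} e^{y}}{2}
This must equal f(x, y) identically; expanded, f = \frac{x^{2}}{2} + e^{x} e^{y} - \frac{7}{2}.
Matching coefficients of the independent functions:
  [constant term]:  \frac{A}{2} - 2 B = - \frac{7}{2}
  [x^{2}]:  \frac{B}{2} = \frac{1}{2}
  [e^{x} e^{y}]:  - \frac{C}{2} = 1
Solving: A = -3, B = 1, C = -2.
Check against the point condition:
  u(0, 0) = -2  ⟹  C = -2  ✓
Hence u(x, y) = x^{2} y - 3 y - 2 e^{x + y}.

Answer: u(x, y) = x^{2} y - 3 y - 2 e^{x + y}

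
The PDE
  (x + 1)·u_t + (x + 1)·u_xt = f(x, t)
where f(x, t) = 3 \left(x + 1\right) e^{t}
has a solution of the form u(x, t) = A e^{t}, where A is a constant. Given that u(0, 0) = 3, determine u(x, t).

Substitute the ansatz u = A e^{t} into the left-hand side.
Derivatives of the ansatz:
  u_t = A e^{t}
  u_xt = 0
Term by term:
  (x + 1)·u_t = A x e^{t} + A e^{t}
  (x + 1)·u_xt = 0
So the left-hand side equals
  A x e^{t} + A e^{t}
This must equal f(x, t) identically; expanded, f = 3 x e^{t} + 3 e^{t}.
Matching coefficients of the independent functions:
  [x e^{t}, e^{t}]:  A = 3
Solving: A = 3.
Check against the point condition:
  u(0, 0) = 3  ⟹  A = 3  ✓
Hence u(x, t) = 3 e^{t}.

Answer: u(x, t) = 3 e^{t}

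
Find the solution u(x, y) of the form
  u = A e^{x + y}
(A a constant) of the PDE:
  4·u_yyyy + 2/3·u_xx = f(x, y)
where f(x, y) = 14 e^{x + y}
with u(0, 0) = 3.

Answer: u(x, y) = 3 e^{x + y}

Derivation:
Substitute the ansatz u = A e^{x + y} into the left-hand side.
Derivatives of the ansatz:
  u_yyyy = A e^{x} e^{y}
  u_xx = A e^{x} e^{y}
Term by term:
  4·u_yyyy = 4 A e^{x} e^{y}
  2/3·u_xx = \frac{2 A e^{x} e^{y}}{3}
So the left-hand side equals
  \frac{14 A e^{x} e^{y}}{3}
This must equal f(x, y) identically; expanded, f = 14 e^{x} e^{y}.
Matching coefficients of the independent functions:
  [e^{x} e^{y}]:  \frac{14 A}{3} = 14
Solving: A = 3.
Check against the point condition:
  u(0, 0) = 3  ⟹  A = 3  ✓
Hence u(x, y) = 3 e^{x + y}.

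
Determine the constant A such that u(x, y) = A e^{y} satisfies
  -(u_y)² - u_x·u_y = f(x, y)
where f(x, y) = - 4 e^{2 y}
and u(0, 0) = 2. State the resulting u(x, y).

Substitute the ansatz u = A e^{y} into the left-hand side.
Derivatives of the ansatz:
  u_y = A e^{y}
  u_x = 0
Term by term:
  -(u_y)² = - A^{2} e^{2 y}
  -u_x·u_y = 0
So the left-hand side equals
  - A^{2} e^{2 y}
This must equal f(x, y) = - 4 e^{2 y} identically.
Matching coefficients of the independent functions:
  [e^{2 y}]:  - A^{2} = -4
These equations allow (A) = (-2) or (2).
Impose the point condition(s):
  u(0, 0) = 2  ⟹  A = 2
Only A = 2 satisfies everything.
Hence u(x, y) = 2 e^{y}.

Answer: u(x, y) = 2 e^{y}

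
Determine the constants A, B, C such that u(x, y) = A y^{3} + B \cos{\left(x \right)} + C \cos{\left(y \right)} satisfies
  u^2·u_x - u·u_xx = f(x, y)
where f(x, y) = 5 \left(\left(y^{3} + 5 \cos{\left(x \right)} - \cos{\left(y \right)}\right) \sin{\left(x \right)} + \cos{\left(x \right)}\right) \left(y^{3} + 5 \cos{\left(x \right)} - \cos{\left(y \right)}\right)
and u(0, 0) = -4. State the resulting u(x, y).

Substitute the ansatz u = A y^{3} + B \cos{\left(x \right)} + C \cos{\left(y \right)} into the left-hand side.
Derivatives of the ansatz:
  u_x = - B \sin{\left(x \right)}
  u_xx = - B \cos{\left(x \right)}
Term by term:
  u^2·u_x = - A^{2} B y^{6} \sin{\left(x \right)} - 2 A B^{2} y^{3} \sin{\left(x \right)} \cos{\left(x \right)} - 2 A B C y^{3} \sin{\left(x \right)} \cos{\left(y \right)} - B^{3} \sin{\left(x \right)} \cos^{2}{\left(x \right)} - 2 B^{2} C \sin{\left(x \right)} \cos{\left(x \right)} \cos{\left(y \right)} - B C^{2} \sin{\left(x \right)} \cos^{2}{\left(y \right)}
  -u·u_xx = A B y^{3} \cos{\left(x \right)} + B^{2} \cos^{2}{\left(x \right)} + B C \cos{\left(x \right)} \cos{\left(y \right)}
So the left-hand side equals
  - A^{2} B y^{6} \sin{\left(x \right)} - 2 A B^{2} y^{3} \sin{\left(x \right)} \cos{\left(x \right)} - 2 A B C y^{3} \sin{\left(x \right)} \cos{\left(y \right)} + A B y^{3} \cos{\left(x \right)} - B^{3} \sin{\left(x \right)} \cos^{2}{\left(x \right)} - 2 B^{2} C \sin{\left(x \right)} \cos{\left(x \right)} \cos{\left(y \right)} + B^{2} \cos^{2}{\left(x \right)} - B C^{2} \sin{\left(x \right)} \cos^{2}{\left(y \right)} + B C \cos{\left(x \right)} \cos{\left(y \right)}
This must equal f(x, y) identically; expanded, f = 5 y^{6} \sin{\left(x \right)} + 50 y^{3} \sin{\left(x \right)} \cos{\left(x \right)} - 10 y^{3} \sin{\left(x \right)} \cos{\left(y \right)} + 5 y^{3} \cos{\left(x \right)} + 125 \sin{\left(x \right)} \cos^{2}{\left(x \right)} - 50 \sin{\left(x \right)} \cos{\left(x \right)} \cos{\left(y \right)} + 5 \sin{\left(x \right)} \cos^{2}{\left(y \right)} + 25 \cos^{2}{\left(x \right)} - 5 \cos{\left(x \right)} \cos{\left(y \right)}.
Matching coefficients of the independent functions:
  [y^{3} \cos{\left(x \right)}]:  A B = 5
  [y^{6} \sin{\left(x \right)}]:  - A^{2} B = 5
  [\sin{\left(x \right)} \cos^{2}{\left(x \right)}]:  - B^{3} = 125
  [\sin{\left(x \right)} \cos^{2}{\left(y \right)}]:  - B C^{2} = 5
  [\cos{\left(x \right)} \cos{\left(y \right)}]:  B C = -5
  [y^{3} \sin{\left(x \right)} \cos{\left(x \right)}]:  - 2 A B^{2} = 50
  [y^{3} \sin{\left(x \right)} \cos{\left(y \right)}]:  - 2 A B C = -10
  [\sin{\left(x \right)} \cos{\left(x \right)} \cos{\left(y \right)}]:  - 2 B^{2} C = -50
  [\cos^{2}{\left(x \right)}]:  B^{2} = 25
Solving: A = -1, B = -5, C = 1.
Check against the point condition:
  u(0, 0) = -4  ⟹  B + C = -4  ✓
Hence u(x, y) = - y^{3} - 5 \cos{\left(x \right)} + \cos{\left(y \right)}.

Answer: u(x, y) = - y^{3} - 5 \cos{\left(x \right)} + \cos{\left(y \right)}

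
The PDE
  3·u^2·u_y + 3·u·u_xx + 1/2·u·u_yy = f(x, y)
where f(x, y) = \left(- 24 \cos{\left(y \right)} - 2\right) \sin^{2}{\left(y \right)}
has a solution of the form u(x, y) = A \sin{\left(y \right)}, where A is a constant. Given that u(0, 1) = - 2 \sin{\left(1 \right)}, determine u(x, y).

Substitute the ansatz u = A \sin{\left(y \right)} into the left-hand side.
Derivatives of the ansatz:
  u_y = A \cos{\left(y \right)}
  u_xx = 0
  u_yy = - A \sin{\left(y \right)}
Term by term:
  3·u^2·u_y = 3 A^{3} \sin^{2}{\left(y \right)} \cos{\left(y \right)}
  3·u·u_xx = 0
  1/2·u·u_yy = - \frac{A^{2} \sin^{2}{\left(y \right)}}{2}
So the left-hand side equals
  3 A^{3} \sin^{2}{\left(y \right)} \cos{\left(y \right)} - \frac{A^{2} \sin^{2}{\left(y \right)}}{2}
This must equal f(x, y) identically; expanded, f = - 24 \sin^{2}{\left(y \right)} \cos{\left(y \right)} - 2 \sin^{2}{\left(y \right)}.
Matching coefficients of the independent functions:
  [\sin^{2}{\left(y \right)} \cos{\left(y \right)}]:  3 A^{3} = -24
  [\sin^{2}{\left(y \right)}]:  - \frac{A^{2}}{2} = -2
Solving: A = -2.
Check against the point condition:
  u(0, 1) = - 2 \sin{\left(1 \right)}  ⟹  A \sin{\left(1 \right)} = - 2 \sin{\left(1 \right)}  ✓
Hence u(x, y) = - 2 \sin{\left(y \right)}.

Answer: u(x, y) = - 2 \sin{\left(y \right)}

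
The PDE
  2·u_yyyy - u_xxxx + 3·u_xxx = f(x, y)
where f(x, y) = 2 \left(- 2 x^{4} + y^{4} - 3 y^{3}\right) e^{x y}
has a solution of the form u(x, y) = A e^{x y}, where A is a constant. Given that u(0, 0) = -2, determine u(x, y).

Answer: u(x, y) = - 2 e^{x y}

Derivation:
Substitute the ansatz u = A e^{x y} into the left-hand side.
Derivatives of the ansatz:
  u_yyyy = A x^{4} e^{x y}
  u_xxxx = A y^{4} e^{x y}
  u_xxx = A y^{3} e^{x y}
Term by term:
  2·u_yyyy = 2 A x^{4} e^{x y}
  -u_xxxx = - A y^{4} e^{x y}
  3·u_xxx = 3 A y^{3} e^{x y}
So the left-hand side equals
  2 A x^{4} e^{x y} - A y^{4} e^{x y} + 3 A y^{3} e^{x y}
This must equal f(x, y) identically; expanded, f = - 4 x^{4} e^{x y} + 2 y^{4} e^{x y} - 6 y^{3} e^{x y}.
Matching coefficients of the independent functions:
  [x^{4} e^{x y}]:  2 A = -4
  [y^{3} e^{x y}]:  3 A = -6
  [y^{4} e^{x y}]:  - A = 2
Solving: A = -2.
Check against the point condition:
  u(0, 0) = -2  ⟹  A = -2  ✓
Hence u(x, y) = - 2 e^{x y}.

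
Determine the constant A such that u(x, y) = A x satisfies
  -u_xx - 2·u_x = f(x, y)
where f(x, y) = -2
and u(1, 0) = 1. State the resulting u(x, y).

Substitute the ansatz u = A x into the left-hand side.
Derivatives of the ansatz:
  u_xx = 0
  u_x = A
Term by term:
  -u_xx = 0
  -2·u_x = - 2 A
So the left-hand side equals
  - 2 A
This must equal f(x, y) = -2 identically.
Matching coefficients of the independent functions:
  [constant term]:  - 2 A = -2
Solving: A = 1.
Check against the point condition:
  u(1, 0) = 1  ⟹  A = 1  ✓
Hence u(x, y) = x.

Answer: u(x, y) = x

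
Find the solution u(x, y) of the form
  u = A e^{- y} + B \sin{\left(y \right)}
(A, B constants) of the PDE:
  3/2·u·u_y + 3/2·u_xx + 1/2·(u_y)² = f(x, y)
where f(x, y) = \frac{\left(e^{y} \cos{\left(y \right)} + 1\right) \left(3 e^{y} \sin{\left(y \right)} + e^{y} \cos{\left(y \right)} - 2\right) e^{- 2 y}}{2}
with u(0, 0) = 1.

Substitute the ansatz u = A e^{- y} + B \sin{\left(y \right)} into the left-hand side.
Derivatives of the ansatz:
  u_y = - A e^{- y} + B \cos{\left(y \right)}
  u_xx = 0
Term by term:
  3/2·u·u_y = - \frac{3 A^{2} e^{- 2 y}}{2} - \frac{3 A B e^{- y} \sin{\left(y \right)}}{2} + \frac{3 A B e^{- y} \cos{\left(y \right)}}{2} + \frac{3 B^{2} \sin{\left(y \right)} \cos{\left(y \right)}}{2}
  3/2·u_xx = 0
  1/2·(u_y)² = \frac{A^{2} e^{- 2 y}}{2} - A B e^{- y} \cos{\left(y \right)} + \frac{B^{2} \cos^{2}{\left(y \right)}}{2}
So the left-hand side equals
  - A^{2} e^{- 2 y} - \frac{3 A B e^{- y} \sin{\left(y \right)}}{2} + \frac{A B e^{- y} \cos{\left(y \right)}}{2} + \frac{3 B^{2} \sin{\left(y \right)} \cos{\left(y \right)}}{2} + \frac{B^{2} \cos^{2}{\left(y \right)}}{2}
This must equal f(x, y) identically; expanded, f = \frac{3 \sin{\left(y \right)} \cos{\left(y \right)}}{2} + \frac{\cos^{2}{\left(y \right)}}{2} + \frac{3 e^{- y} \sin{\left(y \right)}}{2} - \frac{e^{- y} \cos{\left(y \right)}}{2} - e^{- 2 y}.
Matching coefficients of the independent functions:
  [e^{- y} \sin{\left(y \right)}]:  - \frac{3 A B}{2} = \frac{3}{2}
  [e^{- y} \cos{\left(y \right)}]:  \frac{A B}{2} = - \frac{1}{2}
  [\sin{\left(y \right)} \cos{\left(y \right)}]:  \frac{3 B^{2}}{2} = \frac{3}{2}
  [e^{- 2 y}]:  - A^{2} = -1
  [\cos^{2}{\left(y \right)}]:  \frac{B^{2}}{2} = \frac{1}{2}
These equations allow (A, B) = (-1, 1) or (1, -1).
Impose the point condition(s):
  u(0, 0) = 1  ⟹  A = 1
Only A = 1, B = -1 satisfies everything.
Hence u(x, y) = - \sin{\left(y \right)} + e^{- y}.

Answer: u(x, y) = - \sin{\left(y \right)} + e^{- y}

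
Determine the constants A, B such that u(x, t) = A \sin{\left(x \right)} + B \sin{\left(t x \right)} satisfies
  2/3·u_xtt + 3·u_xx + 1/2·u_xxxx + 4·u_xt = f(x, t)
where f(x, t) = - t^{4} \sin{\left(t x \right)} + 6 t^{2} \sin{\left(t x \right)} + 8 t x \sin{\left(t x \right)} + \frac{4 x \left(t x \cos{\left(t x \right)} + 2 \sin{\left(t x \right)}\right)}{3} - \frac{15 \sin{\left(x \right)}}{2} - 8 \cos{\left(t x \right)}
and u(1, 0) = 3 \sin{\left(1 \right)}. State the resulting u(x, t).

Substitute the ansatz u = A \sin{\left(x \right)} + B \sin{\left(t x \right)} into the left-hand side.
Derivatives of the ansatz:
  u_xtt = - B t x^{2} \cos{\left(t x \right)} - 2 B x \sin{\left(t x \right)}
  u_xx = - A \sin{\left(x \right)} - B t^{2} \sin{\left(t x \right)}
  u_xxxx = A \sin{\left(x \right)} + B t^{4} \sin{\left(t x \right)}
  u_xt = - B t x \sin{\left(t x \right)} + B \cos{\left(t x \right)}
Term by term:
  2/3·u_xtt = - \frac{2 B t x^{2} \cos{\left(t x \right)}}{3} - \frac{4 B x \sin{\left(t x \right)}}{3}
  3·u_xx = - 3 A \sin{\left(x \right)} - 3 B t^{2} \sin{\left(t x \right)}
  1/2·u_xxxx = \frac{A \sin{\left(x \right)}}{2} + \frac{B t^{4} \sin{\left(t x \right)}}{2}
  4·u_xt = - 4 B t x \sin{\left(t x \right)} + 4 B \cos{\left(t x \right)}
So the left-hand side equals
  - \frac{5 A \sin{\left(x \right)}}{2} + \frac{B t^{4} \sin{\left(t x \right)}}{2} - 3 B t^{2} \sin{\left(t x \right)} - \frac{2 B t x^{2} \cos{\left(t x \right)}}{3} - 4 B t x \sin{\left(t x \right)} - \frac{4 B x \sin{\left(t x \right)}}{3} + 4 B \cos{\left(t x \right)}
This must equal f(x, t) identically; expanded, f = - t^{4} \sin{\left(t x \right)} + 6 t^{2} \sin{\left(t x \right)} + \frac{4 t x^{2} \cos{\left(t x \right)}}{3} + 8 t x \sin{\left(t x \right)} + \frac{8 x \sin{\left(t x \right)}}{3} - \frac{15 \sin{\left(x \right)}}{2} - 8 \cos{\left(t x \right)}.
Matching coefficients of the independent functions:
  [t^{2} \sin{\left(t x \right)}]:  - 3 B = 6
  [t^{4} \sin{\left(t x \right)}]:  \frac{B}{2} = -1
  [x \sin{\left(t x \right)}]:  - \frac{4 B}{3} = \frac{8}{3}
  [t x \sin{\left(t x \right)}]:  - 4 B = 8
  [t x^{2} \cos{\left(t x \right)}]:  - \frac{2 B}{3} = \frac{4}{3}
  [\sin{\left(x \right)}]:  - \frac{5 A}{2} = - \frac{15}{2}
  [\cos{\left(t x \right)}]:  4 B = -8
Solving: A = 3, B = -2.
Check against the point condition:
  u(1, 0) = 3 \sin{\left(1 \right)}  ⟹  A \sin{\left(1 \right)} = 3 \sin{\left(1 \right)}  ✓
Hence u(x, t) = 3 \sin{\left(x \right)} - 2 \sin{\left(t x \right)}.

Answer: u(x, t) = 3 \sin{\left(x \right)} - 2 \sin{\left(t x \right)}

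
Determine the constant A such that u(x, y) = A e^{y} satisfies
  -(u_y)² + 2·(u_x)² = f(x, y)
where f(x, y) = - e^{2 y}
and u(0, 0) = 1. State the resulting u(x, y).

Substitute the ansatz u = A e^{y} into the left-hand side.
Derivatives of the ansatz:
  u_y = A e^{y}
  u_x = 0
Term by term:
  -(u_y)² = - A^{2} e^{2 y}
  2·(u_x)² = 0
So the left-hand side equals
  - A^{2} e^{2 y}
This must equal f(x, y) = - e^{2 y} identically.
Matching coefficients of the independent functions:
  [e^{2 y}]:  - A^{2} = -1
These equations allow (A) = (-1) or (1).
Impose the point condition(s):
  u(0, 0) = 1  ⟹  A = 1
Only A = 1 satisfies everything.
Hence u(x, y) = e^{y}.

Answer: u(x, y) = e^{y}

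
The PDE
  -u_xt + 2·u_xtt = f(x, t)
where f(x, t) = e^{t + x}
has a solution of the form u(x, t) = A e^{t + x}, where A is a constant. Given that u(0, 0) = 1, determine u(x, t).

Substitute the ansatz u = A e^{t + x} into the left-hand side.
Derivatives of the ansatz:
  u_xt = A e^{t} e^{x}
  u_xtt = A e^{t} e^{x}
Term by term:
  -u_xt = - A e^{t} e^{x}
  2·u_xtt = 2 A e^{t} e^{x}
So the left-hand side equals
  A e^{t} e^{x}
This must equal f(x, t) identically; expanded, f = e^{t} e^{x}.
Matching coefficients of the independent functions:
  [e^{t} e^{x}]:  A = 1
Solving: A = 1.
Check against the point condition:
  u(0, 0) = 1  ⟹  A = 1  ✓
Hence u(x, t) = e^{t + x}.

Answer: u(x, t) = e^{t + x}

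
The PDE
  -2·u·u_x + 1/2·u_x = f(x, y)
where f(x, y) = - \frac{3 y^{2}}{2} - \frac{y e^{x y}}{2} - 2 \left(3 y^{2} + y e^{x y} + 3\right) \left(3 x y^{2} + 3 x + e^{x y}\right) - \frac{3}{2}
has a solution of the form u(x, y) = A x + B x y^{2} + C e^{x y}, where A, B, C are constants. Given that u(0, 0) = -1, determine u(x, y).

Answer: u(x, y) = - 3 x y^{2} - 3 x - e^{x y}

Derivation:
Substitute the ansatz u = A x + B x y^{2} + C e^{x y} into the left-hand side.
Derivatives of the ansatz:
  u_x = A + B y^{2} + C y e^{x y}
Term by term:
  -2·u·u_x = - 2 A^{2} x - 4 A B x y^{2} - 2 A C x y e^{x y} - 2 A C e^{x y} - 2 B^{2} x y^{4} - 2 B C x y^{3} e^{x y} - 2 B C y^{2} e^{x y} - 2 C^{2} y e^{2 x y}
  1/2·u_x = \frac{A}{2} + \frac{B y^{2}}{2} + \frac{C y e^{x y}}{2}
So the left-hand side equals
  - 2 A^{2} x - 4 A B x y^{2} - 2 A C x y e^{x y} - 2 A C e^{x y} + \frac{A}{2} - 2 B^{2} x y^{4} - 2 B C x y^{3} e^{x y} - 2 B C y^{2} e^{x y} + \frac{B y^{2}}{2} - 2 C^{2} y e^{2 x y} + \frac{C y e^{x y}}{2}
This must equal f(x, y) identically; expanded, f = - 18 x y^{4} - 6 x y^{3} e^{x y} - 36 x y^{2} - 6 x y e^{x y} - 18 x - 6 y^{2} e^{x y} - \frac{3 y^{2}}{2} - 2 y e^{2 x y} - \frac{y e^{x y}}{2} - 6 e^{x y} - \frac{3}{2}.
Matching coefficients of the independent functions:
  [constant term]:  \frac{A}{2} = - \frac{3}{2}
  [x]:  - 2 A^{2} = -18
  [y^{2}]:  \frac{B}{2} = - \frac{3}{2}
  [x y^{2}]:  - 4 A B = -36
  [x y^{4}]:  - 2 B^{2} = -18
  [y e^{x y}]:  \frac{C}{2} = - \frac{1}{2}
  [y e^{2 x y}]:  - 2 C^{2} = -2
  [y^{2} e^{x y}, x y^{3} e^{x y}]:  - 2 B C = -6
  [x y e^{x y}, e^{x y}]:  - 2 A C = -6
Solving: A = -3, B = -3, C = -1.
Check against the point condition:
  u(0, 0) = -1  ⟹  C = -1  ✓
Hence u(x, y) = - 3 x y^{2} - 3 x - e^{x y}.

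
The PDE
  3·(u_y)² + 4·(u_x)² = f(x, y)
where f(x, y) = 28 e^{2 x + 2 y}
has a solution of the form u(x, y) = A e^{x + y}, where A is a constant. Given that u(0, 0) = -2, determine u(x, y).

Substitute the ansatz u = A e^{x + y} into the left-hand side.
Derivatives of the ansatz:
  u_y = A e^{x} e^{y}
  u_x = A e^{x} e^{y}
Term by term:
  3·(u_y)² = 3 A^{2} e^{2 x} e^{2 y}
  4·(u_x)² = 4 A^{2} e^{2 x} e^{2 y}
So the left-hand side equals
  7 A^{2} e^{2 x} e^{2 y}
This must equal f(x, y) identically; expanded, f = 28 e^{2 x} e^{2 y}.
Matching coefficients of the independent functions:
  [e^{2 x} e^{2 y}]:  7 A^{2} = 28
These equations allow (A) = (-2) or (2).
Impose the point condition(s):
  u(0, 0) = -2  ⟹  A = -2
Only A = -2 satisfies everything.
Hence u(x, y) = - 2 e^{x + y}.

Answer: u(x, y) = - 2 e^{x + y}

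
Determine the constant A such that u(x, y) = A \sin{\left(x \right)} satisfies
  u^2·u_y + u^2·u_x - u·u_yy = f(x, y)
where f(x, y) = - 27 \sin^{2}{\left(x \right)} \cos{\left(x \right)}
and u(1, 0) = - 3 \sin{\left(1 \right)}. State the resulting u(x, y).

Answer: u(x, y) = - 3 \sin{\left(x \right)}

Derivation:
Substitute the ansatz u = A \sin{\left(x \right)} into the left-hand side.
Derivatives of the ansatz:
  u_y = 0
  u_x = A \cos{\left(x \right)}
  u_yy = 0
Term by term:
  u^2·u_y = 0
  u^2·u_x = A^{3} \sin^{2}{\left(x \right)} \cos{\left(x \right)}
  -u·u_yy = 0
So the left-hand side equals
  A^{3} \sin^{2}{\left(x \right)} \cos{\left(x \right)}
This must equal f(x, y) = - 27 \sin^{2}{\left(x \right)} \cos{\left(x \right)} identically.
Matching coefficients of the independent functions:
  [\sin^{2}{\left(x \right)} \cos{\left(x \right)}]:  A^{3} = -27
Solving: A = -3.
Check against the point condition:
  u(1, 0) = - 3 \sin{\left(1 \right)}  ⟹  A \sin{\left(1 \right)} = - 3 \sin{\left(1 \right)}  ✓
Hence u(x, y) = - 3 \sin{\left(x \right)}.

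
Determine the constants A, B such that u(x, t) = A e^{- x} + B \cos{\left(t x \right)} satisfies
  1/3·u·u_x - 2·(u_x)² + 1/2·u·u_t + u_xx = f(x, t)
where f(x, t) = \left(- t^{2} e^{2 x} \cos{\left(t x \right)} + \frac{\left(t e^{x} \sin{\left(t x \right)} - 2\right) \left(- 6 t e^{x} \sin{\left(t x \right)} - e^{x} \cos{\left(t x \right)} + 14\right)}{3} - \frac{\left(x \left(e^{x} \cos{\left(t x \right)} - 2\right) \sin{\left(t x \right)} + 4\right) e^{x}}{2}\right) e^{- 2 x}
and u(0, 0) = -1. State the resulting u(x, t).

Substitute the ansatz u = A e^{- x} + B \cos{\left(t x \right)} into the left-hand side.
Derivatives of the ansatz:
  u_x = - A e^{- x} - B t \sin{\left(t x \right)}
  u_t = - B x \sin{\left(t x \right)}
  u_xx = A e^{- x} - B t^{2} \cos{\left(t x \right)}
Term by term:
  1/3·u·u_x = - \frac{A^{2} e^{- 2 x}}{3} - \frac{A B t e^{- x} \sin{\left(t x \right)}}{3} - \frac{A B e^{- x} \cos{\left(t x \right)}}{3} - \frac{B^{2} t \sin{\left(t x \right)} \cos{\left(t x \right)}}{3}
  -2·(u_x)² = - 2 A^{2} e^{- 2 x} - 4 A B t e^{- x} \sin{\left(t x \right)} - 2 B^{2} t^{2} \sin^{2}{\left(t x \right)}
  1/2·u·u_t = - \frac{A B x e^{- x} \sin{\left(t x \right)}}{2} - \frac{B^{2} x \sin{\left(t x \right)} \cos{\left(t x \right)}}{2}
  u_xx = A e^{- x} - B t^{2} \cos{\left(t x \right)}
So the left-hand side equals
  - \frac{7 A^{2} e^{- 2 x}}{3} - \frac{13 A B t e^{- x} \sin{\left(t x \right)}}{3} - \frac{A B x e^{- x} \sin{\left(t x \right)}}{2} - \frac{A B e^{- x} \cos{\left(t x \right)}}{3} + A e^{- x} - 2 B^{2} t^{2} \sin^{2}{\left(t x \right)} - \frac{B^{2} t \sin{\left(t x \right)} \cos{\left(t x \right)}}{3} - \frac{B^{2} x \sin{\left(t x \right)} \cos{\left(t x \right)}}{2} - B t^{2} \cos{\left(t x \right)}
This must equal f(x, t) identically; expanded, f = - 2 t^{2} \sin^{2}{\left(t x \right)} - t^{2} \cos{\left(t x \right)} - \frac{t \sin{\left(t x \right)} \cos{\left(t x \right)}}{3} + \frac{26 t e^{- x} \sin{\left(t x \right)}}{3} - \frac{x \sin{\left(t x \right)} \cos{\left(t x \right)}}{2} + x e^{- x} \sin{\left(t x \right)} + \frac{2 e^{- x} \cos{\left(t x \right)}}{3} - 2 e^{- x} - \frac{28 e^{- 2 x}}{3}.
Matching coefficients of the independent functions:
  [t^{2} \sin^{2}{\left(t x \right)}]:  - 2 B^{2} = -2
  [t^{2} \cos{\left(t x \right)}]:  - B = -1
  [e^{- x} \cos{\left(t x \right)}]:  - \frac{A B}{3} = \frac{2}{3}
  [t e^{- x} \sin{\left(t x \right)}]:  - \frac{13 A B}{3} = \frac{26}{3}
  [t \sin{\left(t x \right)} \cos{\left(t x \right)}]:  - \frac{B^{2}}{3} = - \frac{1}{3}
  [x e^{- x} \sin{\left(t x \right)}]:  - \frac{A B}{2} = 1
  [x \sin{\left(t x \right)} \cos{\left(t x \right)}]:  - \frac{B^{2}}{2} = - \frac{1}{2}
  [e^{- 2 x}]:  - \frac{7 A^{2}}{3} = - \frac{28}{3}
  [e^{- x}]:  A = -2
Solving: A = -2, B = 1.
Check against the point condition:
  u(0, 0) = -1  ⟹  A + B = -1  ✓
Hence u(x, t) = \cos{\left(t x \right)} - 2 e^{- x}.

Answer: u(x, t) = \cos{\left(t x \right)} - 2 e^{- x}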